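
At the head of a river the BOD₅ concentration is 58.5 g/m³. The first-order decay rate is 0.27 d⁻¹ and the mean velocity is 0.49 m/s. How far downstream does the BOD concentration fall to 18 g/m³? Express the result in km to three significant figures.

185 km

From C = C₀·e^(−kt), t = ln(C₀/C)/k = ln(58.5/18)/0.27 = 1.179/0.27 = 4.365 d.
Distance = v·t = 0.49 m/s × 3.772e+05 s = 1.848e+05 m = 184.8 km.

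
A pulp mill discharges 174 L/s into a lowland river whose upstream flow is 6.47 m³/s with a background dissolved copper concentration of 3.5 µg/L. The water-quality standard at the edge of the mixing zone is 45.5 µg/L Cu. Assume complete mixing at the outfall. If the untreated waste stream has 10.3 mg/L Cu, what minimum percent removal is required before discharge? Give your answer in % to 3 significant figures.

174 L/s = 0.174 m³/s.
3.5 µg/L = 0.0035 mg/L.
45.5 µg/L = 0.0455 mg/L.
Mass balance: 0.0455·6.644 = 0.174·Cₑ + 6.47·0.0035.
Cₑ = (0.3023 − 0.02264) / 0.174 = 1.607 mg/L.
Required removal = 1 − 1.607/10.3 = 84.4 %.

84.4 %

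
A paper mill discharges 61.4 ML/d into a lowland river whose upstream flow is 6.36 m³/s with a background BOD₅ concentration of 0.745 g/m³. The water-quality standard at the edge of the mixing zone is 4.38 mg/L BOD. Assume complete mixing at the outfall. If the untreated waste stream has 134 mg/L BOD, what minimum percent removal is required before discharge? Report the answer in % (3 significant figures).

72.5 %

61.4 ML/d = 0.7106 m³/s.
Mass balance: 4.38·7.071 = 0.7106·Cₑ + 6.36·0.745.
Cₑ = (30.97 − 4.738) / 0.7106 = 36.91 mg/L.
Required removal = 1 − 36.91/134 = 72.45 %.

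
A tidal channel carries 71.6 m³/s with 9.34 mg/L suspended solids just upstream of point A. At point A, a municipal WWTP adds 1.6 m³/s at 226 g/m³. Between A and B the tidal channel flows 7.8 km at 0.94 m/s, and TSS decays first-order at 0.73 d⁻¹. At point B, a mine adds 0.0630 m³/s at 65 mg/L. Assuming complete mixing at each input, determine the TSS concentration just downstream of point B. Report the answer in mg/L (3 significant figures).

13.2 mg/L

After input A: C = (71.6·9.34 + 1.6·226) / 73.2 = 14.08 mg/L.
Over the 7.8 km reach to input B (t = 8298 s = 0.09604 d), decay gives C = 14.08·exp(−0.73·0.09604) = 13.12 mg/L.
After input B: C = (73.2·13.12 + 0.063·65) / 73.26 = 13.17 mg/L.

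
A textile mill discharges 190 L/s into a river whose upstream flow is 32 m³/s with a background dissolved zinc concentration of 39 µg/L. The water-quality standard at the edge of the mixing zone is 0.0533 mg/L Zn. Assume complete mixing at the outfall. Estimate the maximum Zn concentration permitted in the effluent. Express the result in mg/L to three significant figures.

190 L/s = 0.19 m³/s.
39 µg/L = 0.039 mg/L.
Mass balance: 0.0533·32.19 = 0.19·Cₑ + 32·0.039.
Cₑ = (1.716 − 1.248) / 0.19 = 2.462 mg/L.

2.46 mg/L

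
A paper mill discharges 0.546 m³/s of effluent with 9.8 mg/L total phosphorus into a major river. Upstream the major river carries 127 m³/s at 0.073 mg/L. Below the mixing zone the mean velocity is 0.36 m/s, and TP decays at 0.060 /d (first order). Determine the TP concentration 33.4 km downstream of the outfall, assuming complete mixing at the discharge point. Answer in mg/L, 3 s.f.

After complete mixing, C₀ = (0.546·9.8 + 127·0.073) / 127.5 = 0.1146 mg/L.
Travel time t = 3.34e+04 m / 0.36 m/s = 9.278e+04 s = 1.074 d.
C = 0.1146·exp(−0.060·1.074) = 0.1146·0.9376 = 0.1075 mg/L.

0.107 mg/L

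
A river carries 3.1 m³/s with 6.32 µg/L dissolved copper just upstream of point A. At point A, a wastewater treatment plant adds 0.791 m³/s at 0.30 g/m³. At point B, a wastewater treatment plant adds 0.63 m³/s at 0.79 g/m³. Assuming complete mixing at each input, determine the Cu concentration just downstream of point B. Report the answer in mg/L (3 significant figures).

6.32 µg/L = 0.00632 mg/L.
After input A: C = (3.1·0.00632 + 0.791·0.3) / 3.891 = 0.06602 mg/L.
After input B: C = (3.891·0.06602 + 0.63·0.79) / 4.521 = 0.1669 mg/L.

0.167 mg/L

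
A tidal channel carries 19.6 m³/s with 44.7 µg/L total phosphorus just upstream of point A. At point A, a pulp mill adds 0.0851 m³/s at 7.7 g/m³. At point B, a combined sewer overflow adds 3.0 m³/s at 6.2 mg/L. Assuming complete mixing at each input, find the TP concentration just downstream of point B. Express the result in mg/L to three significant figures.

0.887 mg/L

44.7 µg/L = 0.0447 mg/L.
After input A: C = (19.6·0.0447 + 0.0851·7.7) / 19.69 = 0.07779 mg/L.
After input B: C = (19.69·0.07779 + 3·6.2) / 22.69 = 0.8874 mg/L.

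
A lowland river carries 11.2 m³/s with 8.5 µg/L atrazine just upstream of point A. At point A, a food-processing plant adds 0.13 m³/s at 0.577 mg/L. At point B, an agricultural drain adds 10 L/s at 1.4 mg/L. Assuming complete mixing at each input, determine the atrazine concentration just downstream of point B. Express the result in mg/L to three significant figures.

8.5 µg/L = 0.0085 mg/L.
After input A: C = (11.2·0.0085 + 0.13·0.577) / 11.33 = 0.01502 mg/L.
10 L/s = 0.01 m³/s.
After input B: C = (11.33·0.01502 + 0.01·1.4) / 11.34 = 0.01624 mg/L.

0.0162 mg/L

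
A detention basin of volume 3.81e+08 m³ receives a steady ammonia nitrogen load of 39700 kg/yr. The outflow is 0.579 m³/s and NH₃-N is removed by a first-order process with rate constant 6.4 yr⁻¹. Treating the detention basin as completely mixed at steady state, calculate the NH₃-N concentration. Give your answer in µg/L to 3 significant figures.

16.2 µg/L

Outflow Q = 0.579 m³/s × 3.156e+07 s/yr = 1.827e+07 m³/yr.
Steady-state CSTR mass balance: W = Q·C + k·V·C, so C = W/(Q + kV).
Q + kV = 1.827e+07 + 6.4·3.81e+08 = 2.457e+09 m³/yr.
C = 39700/2.457e+09 = 1.616e-05 kg/m³ = 0.01616 mg/L = 16.16 µg/L.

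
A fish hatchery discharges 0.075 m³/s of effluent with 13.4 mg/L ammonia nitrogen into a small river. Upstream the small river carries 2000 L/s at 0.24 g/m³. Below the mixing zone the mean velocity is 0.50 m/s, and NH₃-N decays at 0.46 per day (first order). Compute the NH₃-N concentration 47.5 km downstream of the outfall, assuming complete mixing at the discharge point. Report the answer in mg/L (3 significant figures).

0.432 mg/L

2000 L/s = 2 m³/s.
After complete mixing, C₀ = (0.075·13.4 + 2·0.24) / 2.075 = 0.7157 mg/L.
Travel time t = 4.75e+04 m / 0.50 m/s = 9.5e+04 s = 1.1 d.
C = 0.7157·exp(−0.46·1.1) = 0.7157·0.603 = 0.4316 mg/L.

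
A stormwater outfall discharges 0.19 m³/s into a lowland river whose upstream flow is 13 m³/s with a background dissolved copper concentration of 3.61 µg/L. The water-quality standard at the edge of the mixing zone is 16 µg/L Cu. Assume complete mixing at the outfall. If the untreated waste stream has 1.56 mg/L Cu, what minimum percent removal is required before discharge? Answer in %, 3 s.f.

3.61 µg/L = 0.00361 mg/L.
16 µg/L = 0.016 mg/L.
Mass balance: 0.016·13.19 = 0.19·Cₑ + 13·0.00361.
Cₑ = (0.211 − 0.04693) / 0.19 = 0.8637 mg/L.
Required removal = 1 − 0.8637/1.56 = 44.63 %.

44.6 %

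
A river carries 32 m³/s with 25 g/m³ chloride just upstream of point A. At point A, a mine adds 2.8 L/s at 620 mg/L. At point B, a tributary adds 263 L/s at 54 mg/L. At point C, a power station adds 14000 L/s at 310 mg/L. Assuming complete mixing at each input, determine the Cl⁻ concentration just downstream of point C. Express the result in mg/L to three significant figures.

111 mg/L

2.8 L/s = 0.0028 m³/s.
After input A: C = (32·25 + 0.0028·620) / 32 = 25.05 mg/L.
263 L/s = 0.263 m³/s.
After input B: C = (32·25.05 + 0.263·54) / 32.27 = 25.29 mg/L.
14000 L/s = 14 m³/s.
After input C: C = (32.27·25.29 + 14·310) / 46.27 = 111.4 mg/L.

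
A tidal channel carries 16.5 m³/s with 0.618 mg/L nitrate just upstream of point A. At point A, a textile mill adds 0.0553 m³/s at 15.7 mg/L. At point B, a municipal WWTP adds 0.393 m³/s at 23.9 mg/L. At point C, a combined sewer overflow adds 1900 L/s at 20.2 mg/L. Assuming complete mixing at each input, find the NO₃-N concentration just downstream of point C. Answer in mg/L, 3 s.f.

3.12 mg/L

After input A: C = (16.5·0.618 + 0.0553·15.7) / 16.56 = 0.6684 mg/L.
After input B: C = (16.56·0.6684 + 0.393·23.9) / 16.95 = 1.207 mg/L.
1900 L/s = 1.9 m³/s.
After input C: C = (16.95·1.207 + 1.9·20.2) / 18.85 = 3.122 mg/L.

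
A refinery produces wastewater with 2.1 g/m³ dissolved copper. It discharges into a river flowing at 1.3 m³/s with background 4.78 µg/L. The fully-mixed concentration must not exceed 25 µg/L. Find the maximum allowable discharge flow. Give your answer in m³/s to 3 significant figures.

0.0127 m³/s

4.78 µg/L = 0.00478 mg/L.
25 µg/L = 0.025 mg/L.
Mass balance at complete mixing: C_std·(Q_w + Q_r) = Q_w·C_e + Q_r·C_b.
Rearranging, Q_w = Q_r·(C_std − C_b)/(C_e − C_std) = 1.3·(0.025 − 0.00478) / (2.1 − 0.025) = 0.01267 m³/s.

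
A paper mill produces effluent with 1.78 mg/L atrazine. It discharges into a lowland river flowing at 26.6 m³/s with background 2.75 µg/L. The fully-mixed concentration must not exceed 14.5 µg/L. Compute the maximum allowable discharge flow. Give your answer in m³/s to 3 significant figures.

2.75 µg/L = 0.00275 mg/L.
14.5 µg/L = 0.0145 mg/L.
Mass balance at complete mixing: C_std·(Q_w + Q_r) = Q_w·C_e + Q_r·C_b.
Rearranging, Q_w = Q_r·(C_std − C_b)/(C_e − C_std) = 26.6·(0.0145 − 0.00275) / (1.78 − 0.0145) = 0.177 m³/s.

0.177 m³/s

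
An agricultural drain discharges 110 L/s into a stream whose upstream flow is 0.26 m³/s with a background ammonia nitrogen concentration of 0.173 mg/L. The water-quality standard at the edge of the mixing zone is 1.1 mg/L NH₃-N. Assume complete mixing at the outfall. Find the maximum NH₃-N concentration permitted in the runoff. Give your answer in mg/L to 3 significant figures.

110 L/s = 0.11 m³/s.
Mass balance: 1.1·0.37 = 0.11·Cₑ + 0.26·0.173.
Cₑ = (0.407 − 0.04498) / 0.11 = 3.291 mg/L.

3.29 mg/L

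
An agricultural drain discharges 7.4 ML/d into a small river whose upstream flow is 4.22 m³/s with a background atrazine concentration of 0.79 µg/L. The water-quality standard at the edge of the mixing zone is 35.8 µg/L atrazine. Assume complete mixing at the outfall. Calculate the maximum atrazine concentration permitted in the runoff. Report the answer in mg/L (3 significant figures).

7.4 ML/d = 0.08565 m³/s.
0.79 µg/L = 0.00079 mg/L.
35.8 µg/L = 0.0358 mg/L.
Mass balance: 0.0358·4.306 = 0.08565·Cₑ + 4.22·0.00079.
Cₑ = (0.1541 − 0.003334) / 0.08565 = 1.761 mg/L.

1.76 mg/L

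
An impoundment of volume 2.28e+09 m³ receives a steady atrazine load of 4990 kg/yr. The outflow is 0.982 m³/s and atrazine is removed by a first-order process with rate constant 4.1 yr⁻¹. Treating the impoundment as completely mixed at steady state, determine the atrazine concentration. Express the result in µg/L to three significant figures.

Outflow Q = 0.982 m³/s × 3.156e+07 s/yr = 3.099e+07 m³/yr.
Steady-state CSTR mass balance: W = Q·C + k·V·C, so C = W/(Q + kV).
Q + kV = 3.099e+07 + 4.1·2.28e+09 = 9.379e+09 m³/yr.
C = 4990/9.379e+09 = 5.32e-07 kg/m³ = 0.000532 mg/L = 0.532 µg/L.

0.532 µg/L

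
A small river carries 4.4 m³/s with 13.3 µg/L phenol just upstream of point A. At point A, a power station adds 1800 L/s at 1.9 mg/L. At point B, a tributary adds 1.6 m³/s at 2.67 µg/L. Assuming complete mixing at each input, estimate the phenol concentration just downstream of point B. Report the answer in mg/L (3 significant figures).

0.447 mg/L

13.3 µg/L = 0.0133 mg/L.
1800 L/s = 1.8 m³/s.
After input A: C = (4.4·0.0133 + 1.8·1.9) / 6.2 = 0.5611 mg/L.
2.67 µg/L = 0.00267 mg/L.
After input B: C = (6.2·0.5611 + 1.6·0.00267) / 7.8 = 0.4465 mg/L.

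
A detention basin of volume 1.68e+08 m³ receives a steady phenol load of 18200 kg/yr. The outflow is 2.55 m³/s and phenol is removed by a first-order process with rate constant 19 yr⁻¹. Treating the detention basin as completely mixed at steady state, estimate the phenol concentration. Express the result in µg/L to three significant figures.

Outflow Q = 2.55 m³/s × 3.156e+07 s/yr = 8.047e+07 m³/yr.
Steady-state CSTR mass balance: W = Q·C + k·V·C, so C = W/(Q + kV).
Q + kV = 8.047e+07 + 19·1.68e+08 = 3.272e+09 m³/yr.
C = 18200/3.272e+09 = 5.562e-06 kg/m³ = 0.005562 mg/L = 5.562 µg/L.

5.56 µg/L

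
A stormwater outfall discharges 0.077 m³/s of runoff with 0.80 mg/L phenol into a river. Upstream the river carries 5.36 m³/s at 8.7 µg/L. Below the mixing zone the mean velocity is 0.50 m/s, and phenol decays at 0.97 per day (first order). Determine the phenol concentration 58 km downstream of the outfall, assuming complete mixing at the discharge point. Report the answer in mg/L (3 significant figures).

8.7 µg/L = 0.0087 mg/L.
After complete mixing, C₀ = (0.077·0.8 + 5.36·0.0087) / 5.437 = 0.01991 mg/L.
Travel time t = 5.8e+04 m / 0.50 m/s = 1.16e+05 s = 1.343 d.
C = 0.01991·exp(−0.97·1.343) = 0.01991·0.2719 = 0.005413 mg/L.

0.00541 mg/L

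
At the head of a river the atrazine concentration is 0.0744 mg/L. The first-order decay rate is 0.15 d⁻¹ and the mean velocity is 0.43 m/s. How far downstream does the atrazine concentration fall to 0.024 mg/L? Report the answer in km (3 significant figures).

280 km

From C = C₀·e^(−kt), t = ln(C₀/C)/k = ln(0.0744/0.024)/0.15 = 1.131/0.15 = 7.543 d.
Distance = v·t = 0.43 m/s × 6.517e+05 s = 2.802e+05 m = 280.2 km.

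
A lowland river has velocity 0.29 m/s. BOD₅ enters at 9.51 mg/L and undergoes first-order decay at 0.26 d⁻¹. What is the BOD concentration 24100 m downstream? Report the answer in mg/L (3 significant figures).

Travel time t = 24100 m / 0.29 m/s = 2.41e+04/0.29 = 8.31e+04 s = 0.9618 d.
First-order decay: C = 9.51·exp(−0.26·0.9618) = 9.51·0.7787 = 7.406 mg/L.

7.41 mg/L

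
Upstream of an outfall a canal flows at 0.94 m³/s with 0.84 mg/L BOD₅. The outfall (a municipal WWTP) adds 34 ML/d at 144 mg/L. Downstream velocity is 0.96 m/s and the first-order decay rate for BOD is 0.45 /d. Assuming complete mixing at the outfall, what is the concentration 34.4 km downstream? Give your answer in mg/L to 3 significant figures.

34 ML/d = 0.3935 m³/s.
After complete mixing, C₀ = (0.3935·144 + 0.94·0.84) / 1.334 = 43.09 mg/L.
Travel time t = 3.44e+04 m / 0.96 m/s = 3.583e+04 s = 0.4147 d.
C = 43.09·exp(−0.45·0.4147) = 43.09·0.8297 = 35.75 mg/L.

35.8 mg/L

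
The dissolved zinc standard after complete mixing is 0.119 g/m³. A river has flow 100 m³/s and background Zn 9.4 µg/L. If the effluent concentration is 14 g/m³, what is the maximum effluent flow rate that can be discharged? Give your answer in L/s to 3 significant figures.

790 L/s

9.4 µg/L = 0.0094 mg/L.
Mass balance at complete mixing: C_std·(Q_w + Q_r) = Q_w·C_e + Q_r·C_b.
Rearranging, Q_w = Q_r·(C_std − C_b)/(C_e − C_std) = 100·(0.119 − 0.0094) / (14 − 0.119) = 0.7896 m³/s.
= 789.6 L/s.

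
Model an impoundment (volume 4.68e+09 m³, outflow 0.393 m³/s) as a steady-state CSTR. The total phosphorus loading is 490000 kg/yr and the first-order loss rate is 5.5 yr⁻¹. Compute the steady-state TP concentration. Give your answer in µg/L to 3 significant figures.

Outflow Q = 0.393 m³/s × 3.156e+07 s/yr = 1.24e+07 m³/yr.
Steady-state CSTR mass balance: W = Q·C + k·V·C, so C = W/(Q + kV).
Q + kV = 1.24e+07 + 5.5·4.68e+09 = 2.575e+10 m³/yr.
C = 490000/2.575e+10 = 1.903e-05 kg/m³ = 0.01903 mg/L = 19.03 µg/L.

19.0 µg/L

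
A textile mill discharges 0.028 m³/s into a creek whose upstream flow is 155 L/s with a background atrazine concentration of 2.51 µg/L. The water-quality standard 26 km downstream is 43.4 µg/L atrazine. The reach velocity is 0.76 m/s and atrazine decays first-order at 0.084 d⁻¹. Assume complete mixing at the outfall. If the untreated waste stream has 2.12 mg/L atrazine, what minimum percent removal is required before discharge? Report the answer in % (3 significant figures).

155 L/s = 0.155 m³/s.
2.51 µg/L = 0.00251 mg/L.
43.4 µg/L = 0.0434 mg/L.
Travel time to the compliance point: t = 2.6e+04/0.76 = 3.421e+04 s = 0.396 d; decay factor exp(−0.084·0.396) = 0.9673.
So the concentration just after mixing may be at most 0.0434/0.9673 = 0.04487 mg/L.
Mass balance: 0.04487·0.183 = 0.028·Cₑ + 0.155·0.00251.
Cₑ = (0.008211 − 0.000389) / 0.028 = 0.2793 mg/L.
Required removal = 1 − 0.2793/2.12 = 86.82 %.

86.8 %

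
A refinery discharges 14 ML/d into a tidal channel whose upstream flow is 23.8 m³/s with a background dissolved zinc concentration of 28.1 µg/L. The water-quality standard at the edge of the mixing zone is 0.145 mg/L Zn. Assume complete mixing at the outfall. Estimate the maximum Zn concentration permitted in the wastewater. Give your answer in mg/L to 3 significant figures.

17.3 mg/L

14 ML/d = 0.162 m³/s.
28.1 µg/L = 0.0281 mg/L.
Mass balance: 0.145·23.96 = 0.162·Cₑ + 23.8·0.0281.
Cₑ = (3.474 − 0.6688) / 0.162 = 17.32 mg/L.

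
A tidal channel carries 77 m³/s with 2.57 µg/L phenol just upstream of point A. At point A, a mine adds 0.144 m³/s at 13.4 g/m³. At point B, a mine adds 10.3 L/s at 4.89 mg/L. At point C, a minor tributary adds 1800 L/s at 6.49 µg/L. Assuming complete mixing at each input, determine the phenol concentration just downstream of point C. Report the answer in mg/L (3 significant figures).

0.0277 mg/L

2.57 µg/L = 0.00257 mg/L.
After input A: C = (77·0.00257 + 0.144·13.4) / 77.14 = 0.02758 mg/L.
10.3 L/s = 0.0103 m³/s.
After input B: C = (77.14·0.02758 + 0.0103·4.89) / 77.15 = 0.02823 mg/L.
1800 L/s = 1.8 m³/s.
6.49 µg/L = 0.00649 mg/L.
After input C: C = (77.15·0.02823 + 1.8·0.00649) / 78.95 = 0.02773 mg/L.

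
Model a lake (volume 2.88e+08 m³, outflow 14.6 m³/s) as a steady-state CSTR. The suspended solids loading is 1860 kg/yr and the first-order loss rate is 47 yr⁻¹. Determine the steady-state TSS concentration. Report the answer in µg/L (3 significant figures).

0.133 µg/L

Outflow Q = 14.6 m³/s × 3.156e+07 s/yr = 4.607e+08 m³/yr.
Steady-state CSTR mass balance: W = Q·C + k·V·C, so C = W/(Q + kV).
Q + kV = 4.607e+08 + 47·2.88e+08 = 1.4e+10 m³/yr.
C = 1860/1.4e+10 = 1.329e-07 kg/m³ = 0.0001329 mg/L = 0.1329 µg/L.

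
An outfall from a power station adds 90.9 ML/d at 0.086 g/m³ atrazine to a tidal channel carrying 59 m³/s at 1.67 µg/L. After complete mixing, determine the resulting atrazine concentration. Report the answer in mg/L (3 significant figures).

0.00315 mg/L

90.9 ML/d = 1.052 m³/s.
1.67 µg/L = 0.00167 mg/L.
Flow-weighted mixing gives C = (1.052·0.086 + 59·0.00167) / (1.052 + 59) = 0.189/60.05 = 0.003147 mg/L.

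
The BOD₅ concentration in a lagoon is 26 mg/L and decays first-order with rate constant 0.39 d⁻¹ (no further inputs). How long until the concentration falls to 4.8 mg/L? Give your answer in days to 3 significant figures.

4.33 d

t = ln(C₀/C)/k = ln(26/4.8)/0.39 = 1.689/0.39 = 4.332 d.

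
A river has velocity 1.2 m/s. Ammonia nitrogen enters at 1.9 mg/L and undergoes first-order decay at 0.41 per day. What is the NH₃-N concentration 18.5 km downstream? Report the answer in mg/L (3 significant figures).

Travel time t = 18.5 km / 1.2 m/s = 1.85e+04/1.2 = 1.542e+04 s = 0.1784 d.
First-order decay: C = 1.9·exp(−0.41·0.1784) = 1.9·0.9295 = 1.766 mg/L.

1.77 mg/L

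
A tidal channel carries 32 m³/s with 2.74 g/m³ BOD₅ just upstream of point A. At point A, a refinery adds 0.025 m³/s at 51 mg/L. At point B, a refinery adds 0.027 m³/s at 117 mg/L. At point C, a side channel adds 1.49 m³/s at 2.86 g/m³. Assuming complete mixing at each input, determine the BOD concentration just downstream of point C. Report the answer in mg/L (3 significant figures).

After input A: C = (32·2.74 + 0.025·51) / 32.02 = 2.778 mg/L.
After input B: C = (32.02·2.778 + 0.027·117) / 32.05 = 2.874 mg/L.
After input C: C = (32.05·2.874 + 1.49·2.86) / 33.54 = 2.873 mg/L.

2.87 mg/L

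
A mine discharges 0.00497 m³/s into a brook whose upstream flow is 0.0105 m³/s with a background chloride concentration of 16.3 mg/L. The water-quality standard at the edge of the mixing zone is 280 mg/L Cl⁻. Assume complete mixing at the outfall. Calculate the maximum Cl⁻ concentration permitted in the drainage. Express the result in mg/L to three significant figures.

837 mg/L

Mass balance: 280·0.01547 = 0.00497·Cₑ + 0.0105·16.3.
Cₑ = (4.332 − 0.1712) / 0.00497 = 837.1 mg/L.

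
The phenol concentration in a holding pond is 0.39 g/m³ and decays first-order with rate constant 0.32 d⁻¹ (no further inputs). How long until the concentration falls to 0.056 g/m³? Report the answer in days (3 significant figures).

t = ln(C₀/C)/k = ln(0.39/0.056)/0.32 = 1.941/0.32 = 6.065 d.

6.06 d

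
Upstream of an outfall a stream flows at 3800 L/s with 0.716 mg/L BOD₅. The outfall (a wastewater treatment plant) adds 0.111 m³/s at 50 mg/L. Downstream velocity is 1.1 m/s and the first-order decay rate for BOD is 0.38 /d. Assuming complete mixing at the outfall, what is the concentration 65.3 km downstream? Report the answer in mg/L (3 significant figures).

1.63 mg/L

3800 L/s = 3.8 m³/s.
After complete mixing, C₀ = (0.111·50 + 3.8·0.716) / 3.911 = 2.115 mg/L.
Travel time t = 6.53e+04 m / 1.1 m/s = 5.936e+04 s = 0.6871 d.
C = 2.115·exp(−0.38·0.6871) = 2.115·0.7702 = 1.629 mg/L.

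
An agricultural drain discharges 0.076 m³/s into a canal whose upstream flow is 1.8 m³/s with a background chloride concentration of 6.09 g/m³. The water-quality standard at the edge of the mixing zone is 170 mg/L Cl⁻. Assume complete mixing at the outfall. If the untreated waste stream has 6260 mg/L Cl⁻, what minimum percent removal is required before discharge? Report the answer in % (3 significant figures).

Mass balance: 170·1.876 = 0.076·Cₑ + 1.8·6.09.
Cₑ = (318.9 − 10.96) / 0.076 = 4052 mg/L.
Required removal = 1 − 4052/6260 = 35.27 %.

35.3 %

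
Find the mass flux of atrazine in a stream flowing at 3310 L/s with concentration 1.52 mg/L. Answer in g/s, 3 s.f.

3310 L/s = 3.31 m³/s.
Mass flux = Q·C = 3.31 m³/s × 1.52 g/m³ = 5.031 g/s.

5.03 g/s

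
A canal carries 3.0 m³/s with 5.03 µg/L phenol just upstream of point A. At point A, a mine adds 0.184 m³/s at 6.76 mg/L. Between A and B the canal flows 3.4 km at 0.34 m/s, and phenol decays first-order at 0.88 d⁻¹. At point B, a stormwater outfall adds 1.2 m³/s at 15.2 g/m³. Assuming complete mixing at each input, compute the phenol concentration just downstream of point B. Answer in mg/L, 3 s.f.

4.42 mg/L

5.03 µg/L = 0.00503 mg/L.
After input A: C = (3·0.00503 + 0.184·6.76) / 3.184 = 0.3954 mg/L.
Over the 3.4 km reach to input B (t = 1e+04 s = 0.1157 d), decay gives C = 0.3954·exp(−0.88·0.1157) = 0.3571 mg/L.
After input B: C = (3.184·0.3571 + 1.2·15.2) / 4.384 = 4.42 mg/L.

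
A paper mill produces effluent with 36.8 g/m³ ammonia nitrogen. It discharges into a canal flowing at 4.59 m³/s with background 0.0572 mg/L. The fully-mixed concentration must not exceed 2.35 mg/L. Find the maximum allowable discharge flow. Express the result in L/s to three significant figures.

Mass balance at complete mixing: C_std·(Q_w + Q_r) = Q_w·C_e + Q_r·C_b.
Rearranging, Q_w = Q_r·(C_std − C_b)/(C_e − C_std) = 4.59·(2.35 − 0.0572) / (36.8 − 2.35) = 0.3055 m³/s.
= 305.5 L/s.

305 L/s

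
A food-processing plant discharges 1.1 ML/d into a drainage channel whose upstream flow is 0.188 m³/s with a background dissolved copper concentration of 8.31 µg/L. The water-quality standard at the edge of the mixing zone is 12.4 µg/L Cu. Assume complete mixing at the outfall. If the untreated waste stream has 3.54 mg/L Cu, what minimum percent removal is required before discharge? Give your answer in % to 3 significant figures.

1.1 ML/d = 0.01273 m³/s.
8.31 µg/L = 0.00831 mg/L.
12.4 µg/L = 0.0124 mg/L.
Mass balance: 0.0124·0.2007 = 0.01273·Cₑ + 0.188·0.00831.
Cₑ = (0.002489 − 0.001562) / 0.01273 = 0.0728 mg/L.
Required removal = 1 − 0.0728/3.54 = 97.94 %.

97.9 %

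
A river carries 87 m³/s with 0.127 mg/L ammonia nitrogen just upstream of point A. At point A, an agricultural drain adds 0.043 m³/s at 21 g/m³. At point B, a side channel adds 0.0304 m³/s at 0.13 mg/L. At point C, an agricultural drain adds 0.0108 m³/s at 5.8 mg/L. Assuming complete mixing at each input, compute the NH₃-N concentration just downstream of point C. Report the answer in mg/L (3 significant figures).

0.138 mg/L

After input A: C = (87·0.127 + 0.043·21) / 87.04 = 0.1373 mg/L.
After input B: C = (87.04·0.1373 + 0.0304·0.13) / 87.07 = 0.1373 mg/L.
After input C: C = (87.07·0.1373 + 0.0108·5.8) / 87.08 = 0.138 mg/L.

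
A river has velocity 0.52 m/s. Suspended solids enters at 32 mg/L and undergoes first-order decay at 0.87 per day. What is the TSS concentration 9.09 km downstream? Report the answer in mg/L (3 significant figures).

26.8 mg/L

Travel time t = 9.09 km / 0.52 m/s = 9090/0.52 = 1.748e+04 s = 0.2023 d.
First-order decay: C = 32·exp(−0.87·0.2023) = 32·0.8386 = 26.84 mg/L.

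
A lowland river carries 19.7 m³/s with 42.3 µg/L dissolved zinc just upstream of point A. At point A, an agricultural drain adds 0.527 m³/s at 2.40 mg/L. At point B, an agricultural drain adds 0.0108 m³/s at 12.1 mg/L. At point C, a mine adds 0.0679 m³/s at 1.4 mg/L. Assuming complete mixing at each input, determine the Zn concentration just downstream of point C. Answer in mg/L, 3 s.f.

0.114 mg/L

42.3 µg/L = 0.0423 mg/L.
After input A: C = (19.7·0.0423 + 0.527·2.4) / 20.23 = 0.1037 mg/L.
After input B: C = (20.23·0.1037 + 0.0108·12.1) / 20.24 = 0.1101 mg/L.
After input C: C = (20.24·0.1101 + 0.0679·1.4) / 20.31 = 0.1144 mg/L.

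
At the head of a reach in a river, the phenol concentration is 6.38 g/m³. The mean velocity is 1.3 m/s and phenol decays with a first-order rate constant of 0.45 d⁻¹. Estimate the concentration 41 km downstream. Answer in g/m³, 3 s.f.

5.41 g/m³

Travel time t = 41 km / 1.3 m/s = 4.1e+04/1.3 = 3.154e+04 s = 0.365 d.
First-order decay: C = 6.38·exp(−0.45·0.365) = 6.38·0.8485 = 5.414 g/m³.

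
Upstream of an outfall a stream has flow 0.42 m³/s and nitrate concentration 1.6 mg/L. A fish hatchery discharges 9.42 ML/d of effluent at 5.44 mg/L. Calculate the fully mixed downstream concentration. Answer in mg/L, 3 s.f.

9.42 ML/d = 0.109 m³/s.
Flow-weighted mixing gives C = (0.109·5.44 + 0.42·1.6) / (0.109 + 0.42) = 1.265/0.529 = 2.391 mg/L.

2.39 mg/L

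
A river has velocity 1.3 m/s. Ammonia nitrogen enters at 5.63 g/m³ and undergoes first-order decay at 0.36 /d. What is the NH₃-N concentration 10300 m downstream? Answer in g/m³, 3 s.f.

5.45 g/m³

Travel time t = 10300 m / 1.3 m/s = 1.03e+04/1.3 = 7923 s = 0.0917 d.
First-order decay: C = 5.63·exp(−0.36·0.0917) = 5.63·0.9675 = 5.447 g/m³.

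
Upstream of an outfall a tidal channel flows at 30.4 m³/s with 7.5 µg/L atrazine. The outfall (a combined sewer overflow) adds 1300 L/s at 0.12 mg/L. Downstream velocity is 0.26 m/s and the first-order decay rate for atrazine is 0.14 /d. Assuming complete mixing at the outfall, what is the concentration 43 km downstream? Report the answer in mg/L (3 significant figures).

1300 L/s = 1.3 m³/s.
7.5 µg/L = 0.0075 mg/L.
After complete mixing, C₀ = (1.3·0.12 + 30.4·0.0075) / 31.7 = 0.01211 mg/L.
Travel time t = 4.3e+04 m / 0.26 m/s = 1.654e+05 s = 1.914 d.
C = 0.01211·exp(−0.14·1.914) = 0.01211·0.7649 = 0.009266 mg/L.

0.00927 mg/L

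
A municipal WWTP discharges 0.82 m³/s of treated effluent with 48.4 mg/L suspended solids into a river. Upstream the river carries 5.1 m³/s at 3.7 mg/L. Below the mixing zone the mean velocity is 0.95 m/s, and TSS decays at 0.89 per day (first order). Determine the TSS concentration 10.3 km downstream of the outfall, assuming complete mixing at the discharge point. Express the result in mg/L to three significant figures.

After complete mixing, C₀ = (0.82·48.4 + 5.1·3.7) / 5.92 = 9.892 mg/L.
Travel time t = 1.03e+04 m / 0.95 m/s = 1.084e+04 s = 0.1255 d.
C = 9.892·exp(−0.89·0.1255) = 9.892·0.8943 = 8.846 mg/L.

8.85 mg/L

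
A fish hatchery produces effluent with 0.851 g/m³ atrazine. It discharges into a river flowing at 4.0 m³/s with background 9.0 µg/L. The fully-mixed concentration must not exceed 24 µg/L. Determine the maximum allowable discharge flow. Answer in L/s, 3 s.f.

9.0 µg/L = 0.009 mg/L.
24 µg/L = 0.024 mg/L.
Mass balance at complete mixing: C_std·(Q_w + Q_r) = Q_w·C_e + Q_r·C_b.
Rearranging, Q_w = Q_r·(C_std − C_b)/(C_e − C_std) = 4.0·(0.024 − 0.009) / (0.851 − 0.024) = 0.07255 m³/s.
= 72.55 L/s.

72.6 L/s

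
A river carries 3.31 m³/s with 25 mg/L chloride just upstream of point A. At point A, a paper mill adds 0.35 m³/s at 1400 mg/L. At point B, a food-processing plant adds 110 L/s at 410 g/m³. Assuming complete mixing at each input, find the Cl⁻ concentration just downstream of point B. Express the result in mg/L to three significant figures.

164 mg/L

After input A: C = (3.31·25 + 0.35·1400) / 3.66 = 156.5 mg/L.
110 L/s = 0.11 m³/s.
After input B: C = (3.66·156.5 + 0.11·410) / 3.77 = 163.9 mg/L.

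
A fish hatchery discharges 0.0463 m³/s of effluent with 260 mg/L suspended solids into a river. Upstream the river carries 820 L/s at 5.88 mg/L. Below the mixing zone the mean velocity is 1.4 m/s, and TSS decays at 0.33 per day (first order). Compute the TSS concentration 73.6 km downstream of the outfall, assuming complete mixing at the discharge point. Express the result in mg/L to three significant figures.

820 L/s = 0.82 m³/s.
After complete mixing, C₀ = (0.0463·260 + 0.82·5.88) / 0.8663 = 19.46 mg/L.
Travel time t = 7.36e+04 m / 1.4 m/s = 5.257e+04 s = 0.6085 d.
C = 19.46·exp(−0.33·0.6085) = 19.46·0.8181 = 15.92 mg/L.

15.9 mg/L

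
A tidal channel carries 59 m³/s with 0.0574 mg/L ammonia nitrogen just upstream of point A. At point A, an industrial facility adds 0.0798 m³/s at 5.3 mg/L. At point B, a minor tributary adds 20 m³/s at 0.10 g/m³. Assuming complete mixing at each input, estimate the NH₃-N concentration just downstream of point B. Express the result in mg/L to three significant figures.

0.0735 mg/L

After input A: C = (59·0.0574 + 0.0798·5.3) / 59.08 = 0.06448 mg/L.
After input B: C = (59.08·0.06448 + 20·0.1) / 79.08 = 0.07346 mg/L.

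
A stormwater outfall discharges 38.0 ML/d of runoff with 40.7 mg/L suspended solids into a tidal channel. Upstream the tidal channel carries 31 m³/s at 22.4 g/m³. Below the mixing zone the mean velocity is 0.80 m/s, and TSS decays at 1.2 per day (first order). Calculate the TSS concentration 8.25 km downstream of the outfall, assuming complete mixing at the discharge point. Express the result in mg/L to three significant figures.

38.0 ML/d = 0.4398 m³/s.
After complete mixing, C₀ = (0.4398·40.7 + 31·22.4) / 31.44 = 22.66 mg/L.
Travel time t = 8250 m / 0.80 m/s = 1.031e+04 s = 0.1194 d.
C = 22.66·exp(−1.2·0.1194) = 22.66·0.8666 = 19.63 mg/L.

19.6 mg/L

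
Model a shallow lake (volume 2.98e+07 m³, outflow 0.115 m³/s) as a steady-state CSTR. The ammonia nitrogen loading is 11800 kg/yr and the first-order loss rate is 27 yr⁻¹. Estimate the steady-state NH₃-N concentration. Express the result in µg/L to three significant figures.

Outflow Q = 0.115 m³/s × 3.156e+07 s/yr = 3.629e+06 m³/yr.
Steady-state CSTR mass balance: W = Q·C + k·V·C, so C = W/(Q + kV).
Q + kV = 3.629e+06 + 27·2.98e+07 = 8.082e+08 m³/yr.
C = 11800/8.082e+08 = 1.46e-05 kg/m³ = 0.0146 mg/L = 14.6 µg/L.

14.6 µg/L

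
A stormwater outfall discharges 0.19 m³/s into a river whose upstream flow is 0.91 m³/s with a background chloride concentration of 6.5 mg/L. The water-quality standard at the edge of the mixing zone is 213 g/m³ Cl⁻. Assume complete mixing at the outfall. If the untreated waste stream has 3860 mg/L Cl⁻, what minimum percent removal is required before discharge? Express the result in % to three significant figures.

68.9 %

Mass balance: 213·1.1 = 0.19·Cₑ + 0.91·6.5.
Cₑ = (234.3 − 5.915) / 0.19 = 1202 mg/L.
Required removal = 1 − 1202/3860 = 68.86 %.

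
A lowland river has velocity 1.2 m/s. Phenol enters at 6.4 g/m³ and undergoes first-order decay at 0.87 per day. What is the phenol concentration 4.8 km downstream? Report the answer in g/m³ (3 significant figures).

Travel time t = 4.8 km / 1.2 m/s = 4800/1.2 = 4000 s = 0.0463 d.
First-order decay: C = 6.4·exp(−0.87·0.0463) = 6.4·0.9605 = 6.147 g/m³.

6.15 g/m³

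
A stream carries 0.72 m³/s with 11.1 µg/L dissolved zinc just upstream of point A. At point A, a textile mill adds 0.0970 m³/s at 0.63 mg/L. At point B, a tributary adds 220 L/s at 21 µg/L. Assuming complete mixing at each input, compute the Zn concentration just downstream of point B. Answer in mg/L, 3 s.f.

0.0711 mg/L

11.1 µg/L = 0.0111 mg/L.
After input A: C = (0.72·0.0111 + 0.097·0.63) / 0.817 = 0.08458 mg/L.
220 L/s = 0.22 m³/s.
21 µg/L = 0.021 mg/L.
After input B: C = (0.817·0.08458 + 0.22·0.021) / 1.037 = 0.07109 mg/L.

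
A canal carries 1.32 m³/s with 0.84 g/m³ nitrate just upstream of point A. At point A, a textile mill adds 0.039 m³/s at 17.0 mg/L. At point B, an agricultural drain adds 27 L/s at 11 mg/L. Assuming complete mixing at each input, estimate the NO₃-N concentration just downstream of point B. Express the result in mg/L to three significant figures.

1.49 mg/L

After input A: C = (1.32·0.84 + 0.039·17) / 1.359 = 1.304 mg/L.
27 L/s = 0.027 m³/s.
After input B: C = (1.359·1.304 + 0.027·11) / 1.386 = 1.493 mg/L.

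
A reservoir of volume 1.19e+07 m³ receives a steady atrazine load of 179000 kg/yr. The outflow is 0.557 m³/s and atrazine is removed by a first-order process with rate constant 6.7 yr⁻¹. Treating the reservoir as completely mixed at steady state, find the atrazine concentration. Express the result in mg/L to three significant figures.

Outflow Q = 0.557 m³/s × 3.156e+07 s/yr = 1.758e+07 m³/yr.
Steady-state CSTR mass balance: W = Q·C + k·V·C, so C = W/(Q + kV).
Q + kV = 1.758e+07 + 6.7·1.19e+07 = 9.731e+07 m³/yr.
C = 179000/9.731e+07 = 0.00184 kg/m³ = 1.84 mg/L.

1.84 mg/L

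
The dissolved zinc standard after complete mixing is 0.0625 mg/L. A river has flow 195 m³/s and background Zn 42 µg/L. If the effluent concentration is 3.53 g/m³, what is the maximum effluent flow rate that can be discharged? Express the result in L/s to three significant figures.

1150 L/s

42 µg/L = 0.042 mg/L.
Mass balance at complete mixing: C_std·(Q_w + Q_r) = Q_w·C_e + Q_r·C_b.
Rearranging, Q_w = Q_r·(C_std − C_b)/(C_e − C_std) = 195·(0.0625 − 0.042) / (3.53 − 0.0625) = 1.153 m³/s.
= 1153 L/s.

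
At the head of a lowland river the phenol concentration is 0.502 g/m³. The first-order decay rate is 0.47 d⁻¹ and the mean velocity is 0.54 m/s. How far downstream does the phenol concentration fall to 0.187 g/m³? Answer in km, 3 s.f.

98.0 km

From C = C₀·e^(−kt), t = ln(C₀/C)/k = ln(0.502/0.187)/0.47 = 0.9875/0.47 = 2.101 d.
Distance = v·t = 0.54 m/s × 1.815e+05 s = 9.803e+04 m = 98.03 km.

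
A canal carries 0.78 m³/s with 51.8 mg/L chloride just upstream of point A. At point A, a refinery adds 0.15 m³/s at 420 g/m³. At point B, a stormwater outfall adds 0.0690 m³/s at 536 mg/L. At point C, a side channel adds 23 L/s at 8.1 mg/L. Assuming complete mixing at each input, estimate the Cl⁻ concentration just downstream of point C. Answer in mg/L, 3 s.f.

After input A: C = (0.78·51.8 + 0.15·420) / 0.93 = 111.2 mg/L.
After input B: C = (0.93·111.2 + 0.069·536) / 0.999 = 140.5 mg/L.
23 L/s = 0.023 m³/s.
After input C: C = (0.999·140.5 + 0.023·8.1) / 1.022 = 137.5 mg/L.

138 mg/L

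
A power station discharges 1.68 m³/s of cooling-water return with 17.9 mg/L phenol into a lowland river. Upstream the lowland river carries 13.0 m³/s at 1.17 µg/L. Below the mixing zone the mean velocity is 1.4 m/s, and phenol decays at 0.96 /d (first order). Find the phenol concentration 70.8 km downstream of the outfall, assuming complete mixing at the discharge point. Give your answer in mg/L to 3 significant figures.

1.17 µg/L = 0.00117 mg/L.
After complete mixing, C₀ = (1.68·17.9 + 13·0.00117) / 14.68 = 2.05 mg/L.
Travel time t = 7.08e+04 m / 1.4 m/s = 5.057e+04 s = 0.5853 d.
C = 2.05·exp(−0.96·0.5853) = 2.05·0.5701 = 1.168 mg/L.

1.17 mg/L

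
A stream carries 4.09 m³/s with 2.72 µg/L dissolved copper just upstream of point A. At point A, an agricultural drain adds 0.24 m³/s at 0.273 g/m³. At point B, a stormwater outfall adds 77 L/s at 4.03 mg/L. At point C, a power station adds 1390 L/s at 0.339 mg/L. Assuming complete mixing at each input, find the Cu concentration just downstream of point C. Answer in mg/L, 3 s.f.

0.148 mg/L

2.72 µg/L = 0.00272 mg/L.
After input A: C = (4.09·0.00272 + 0.24·0.273) / 4.33 = 0.0177 mg/L.
77 L/s = 0.077 m³/s.
After input B: C = (4.33·0.0177 + 0.077·4.03) / 4.407 = 0.0878 mg/L.
1390 L/s = 1.39 m³/s.
After input C: C = (4.407·0.0878 + 1.39·0.339) / 5.797 = 0.148 mg/L.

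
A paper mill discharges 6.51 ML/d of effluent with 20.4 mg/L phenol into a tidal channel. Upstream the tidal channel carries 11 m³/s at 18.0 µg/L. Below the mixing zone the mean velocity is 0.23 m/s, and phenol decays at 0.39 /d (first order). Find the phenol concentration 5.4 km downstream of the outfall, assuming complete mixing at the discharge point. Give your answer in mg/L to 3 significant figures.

0.141 mg/L

6.51 ML/d = 0.07535 m³/s.
18.0 µg/L = 0.018 mg/L.
After complete mixing, C₀ = (0.07535·20.4 + 11·0.018) / 11.08 = 0.1567 mg/L.
Travel time t = 5400 m / 0.23 m/s = 2.348e+04 s = 0.2717 d.
C = 0.1567·exp(−0.39·0.2717) = 0.1567·0.8994 = 0.1409 mg/L.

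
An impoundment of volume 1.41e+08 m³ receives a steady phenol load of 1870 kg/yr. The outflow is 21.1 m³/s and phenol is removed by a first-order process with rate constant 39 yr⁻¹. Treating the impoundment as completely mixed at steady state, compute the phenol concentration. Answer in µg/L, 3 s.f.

Outflow Q = 21.1 m³/s × 3.156e+07 s/yr = 6.659e+08 m³/yr.
Steady-state CSTR mass balance: W = Q·C + k·V·C, so C = W/(Q + kV).
Q + kV = 6.659e+08 + 39·1.41e+08 = 6.165e+09 m³/yr.
C = 1870/6.165e+09 = 3.033e-07 kg/m³ = 0.0003033 mg/L = 0.3033 µg/L.

0.303 µg/L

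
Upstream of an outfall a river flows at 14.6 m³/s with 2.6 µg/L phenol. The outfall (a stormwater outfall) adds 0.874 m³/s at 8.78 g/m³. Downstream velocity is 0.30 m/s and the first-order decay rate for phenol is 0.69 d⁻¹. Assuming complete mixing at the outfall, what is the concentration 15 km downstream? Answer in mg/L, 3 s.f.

2.6 µg/L = 0.0026 mg/L.
After complete mixing, C₀ = (0.874·8.78 + 14.6·0.0026) / 15.47 = 0.4984 mg/L.
Travel time t = 1.5e+04 m / 0.30 m/s = 5e+04 s = 0.5787 d.
C = 0.4984·exp(−0.69·0.5787) = 0.4984·0.6708 = 0.3343 mg/L.

0.334 mg/L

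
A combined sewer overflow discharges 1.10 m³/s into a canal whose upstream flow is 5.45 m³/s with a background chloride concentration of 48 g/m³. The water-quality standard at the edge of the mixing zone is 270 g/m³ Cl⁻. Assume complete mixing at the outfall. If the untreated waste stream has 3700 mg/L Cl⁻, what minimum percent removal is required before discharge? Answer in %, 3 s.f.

Mass balance: 270·6.55 = 1.1·Cₑ + 5.45·48.
Cₑ = (1769 − 261.6) / 1.1 = 1370 mg/L.
Required removal = 1 − 1370/3700 = 62.98 %.

63.0 %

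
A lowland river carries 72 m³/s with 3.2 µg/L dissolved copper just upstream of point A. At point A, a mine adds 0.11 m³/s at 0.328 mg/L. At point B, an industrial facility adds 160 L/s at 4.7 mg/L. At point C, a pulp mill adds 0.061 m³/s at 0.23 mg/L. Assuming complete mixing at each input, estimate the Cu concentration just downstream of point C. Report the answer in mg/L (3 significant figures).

0.0143 mg/L

3.2 µg/L = 0.0032 mg/L.
After input A: C = (72·0.0032 + 0.11·0.328) / 72.11 = 0.003695 mg/L.
160 L/s = 0.16 m³/s.
After input B: C = (72.11·0.003695 + 0.16·4.7) / 72.27 = 0.01409 mg/L.
After input C: C = (72.27·0.01409 + 0.061·0.23) / 72.33 = 0.01427 mg/L.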